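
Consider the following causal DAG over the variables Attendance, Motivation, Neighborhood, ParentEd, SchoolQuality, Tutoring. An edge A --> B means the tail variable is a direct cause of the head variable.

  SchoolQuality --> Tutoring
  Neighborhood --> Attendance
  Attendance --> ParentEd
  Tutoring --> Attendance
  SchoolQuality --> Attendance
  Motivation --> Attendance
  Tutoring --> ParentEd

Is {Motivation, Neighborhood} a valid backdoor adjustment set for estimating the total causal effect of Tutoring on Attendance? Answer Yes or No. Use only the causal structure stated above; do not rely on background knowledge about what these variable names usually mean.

Backdoor paths from Tutoring to Attendance (paths whose first edge points into Tutoring):
  P1: Tutoring <- SchoolQuality -> Attendance
Condition 1 (no descendant of Tutoring in the set): holds — descendants of Tutoring are {Attendance, ParentEd}; none are in {Motivation, Neighborhood}.
Condition 2 (every backdoor path blocked by {Motivation, Neighborhood}):
  P1: open — no interior node is in the conditioning set.
{Motivation, Neighborhood} does not satisfy the backdoor criterion.

No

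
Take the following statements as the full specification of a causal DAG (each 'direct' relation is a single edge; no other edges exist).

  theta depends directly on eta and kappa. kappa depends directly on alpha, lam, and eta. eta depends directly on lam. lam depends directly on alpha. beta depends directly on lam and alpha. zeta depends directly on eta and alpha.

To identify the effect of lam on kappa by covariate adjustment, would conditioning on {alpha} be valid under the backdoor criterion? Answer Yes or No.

Yes

Backdoor paths from lam to kappa (paths whose first edge points into lam):
  P1: lam <- alpha -> kappa
  P2: lam <- alpha -> zeta <- eta -> kappa
  P3: lam <- alpha -> zeta <- eta -> theta <- kappa
Condition 1 (no descendant of lam in the set): holds — descendants of lam are {beta, eta, kappa, theta, zeta}; none are in {alpha}.
Condition 2 (every backdoor path blocked by {alpha}):
  P1: blocked at fork node alpha ∈ conditioning set.
  P2: blocked at fork node alpha ∈ conditioning set.
  P3: blocked at fork node alpha ∈ conditioning set.
{alpha} satisfies the backdoor criterion.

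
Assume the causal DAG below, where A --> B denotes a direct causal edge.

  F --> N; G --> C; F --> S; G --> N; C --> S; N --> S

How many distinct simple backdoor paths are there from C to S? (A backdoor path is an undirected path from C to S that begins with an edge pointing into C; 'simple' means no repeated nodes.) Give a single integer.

2

A backdoor path from C to S is any simple undirected path whose first edge points into C (i.e. leaves C via a parent).
Parents of C: {G}.
Enumerating:
  P1: C <- G -> N <- F -> S
  P2: C <- G -> N -> S
That exhausts the simple backdoor paths. Count: 2.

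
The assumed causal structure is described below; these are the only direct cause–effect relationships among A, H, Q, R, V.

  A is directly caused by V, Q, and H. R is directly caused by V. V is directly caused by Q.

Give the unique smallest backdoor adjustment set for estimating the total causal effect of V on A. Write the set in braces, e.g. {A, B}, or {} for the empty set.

Variables eligible for adjustment (non-descendants of V, excluding V and A): {H, Q}.
Backdoor paths from V to A:
  P1: V <- Q -> A
The empty set is not sufficient: P1 (V <- Q -> A) has no collider blocking it and no conditioned non-collider, so it is open.
Try {Q}:
  P1: blocked at fork node Q ∈ conditioning set.
{Q} contains no descendant of V and blocks every backdoor path.
No other singleton works — e.g. {H} leaves P1 open — so {Q} is the unique smallest valid adjustment set.

{Q}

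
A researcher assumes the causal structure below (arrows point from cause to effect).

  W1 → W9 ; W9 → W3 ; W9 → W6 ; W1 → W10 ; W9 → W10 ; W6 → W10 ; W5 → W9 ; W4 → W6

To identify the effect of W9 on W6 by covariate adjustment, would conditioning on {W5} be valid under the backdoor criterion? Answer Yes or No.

Yes

Backdoor paths from W9 to W6 (paths whose first edge points into W9):
  P1: W9 <- W1 -> W10 <- W6
Condition 1 (no descendant of W9 in the set): holds — descendants of W9 are {W10, W3, W6}; none are in {W5}.
Condition 2 (every backdoor path blocked by {W5}):
  P1: blocked at collider W10 (neither it nor any descendant is in the conditioning set).
{W5} satisfies the backdoor criterion.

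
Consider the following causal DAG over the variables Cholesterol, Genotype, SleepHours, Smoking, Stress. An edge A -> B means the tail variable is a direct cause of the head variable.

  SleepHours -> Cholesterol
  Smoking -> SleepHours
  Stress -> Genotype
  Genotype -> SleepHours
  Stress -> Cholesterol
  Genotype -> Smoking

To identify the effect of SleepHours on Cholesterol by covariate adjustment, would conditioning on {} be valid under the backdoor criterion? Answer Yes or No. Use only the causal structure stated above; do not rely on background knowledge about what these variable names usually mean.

No

Backdoor paths from SleepHours to Cholesterol (paths whose first edge points into SleepHours):
  P1: SleepHours <- Genotype <- Stress -> Cholesterol
  P2: SleepHours <- Smoking <- Genotype <- Stress -> Cholesterol
Condition 1 (no descendant of SleepHours in the set): holds — descendants of SleepHours are {Cholesterol}; none are in {}.
Condition 2 (every backdoor path blocked by {}):
  P1: open — no interior node is in the conditioning set.
  P2: open — no interior node is in the conditioning set.
{} does not satisfy the backdoor criterion.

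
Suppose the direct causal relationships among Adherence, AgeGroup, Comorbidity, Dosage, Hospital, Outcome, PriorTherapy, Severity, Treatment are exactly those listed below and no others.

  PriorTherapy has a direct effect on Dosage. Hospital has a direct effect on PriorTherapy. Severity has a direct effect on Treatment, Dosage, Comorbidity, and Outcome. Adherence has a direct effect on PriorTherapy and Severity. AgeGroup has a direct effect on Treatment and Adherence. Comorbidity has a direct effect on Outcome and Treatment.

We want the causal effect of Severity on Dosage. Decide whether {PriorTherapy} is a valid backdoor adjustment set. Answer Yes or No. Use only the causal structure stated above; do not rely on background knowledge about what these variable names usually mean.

Backdoor paths from Severity to Dosage (paths whose first edge points into Severity):
  P1: Severity <- Adherence -> PriorTherapy -> Dosage
Condition 1 (no descendant of Severity in the set): holds — descendants of Severity are {Comorbidity, Dosage, Outcome, Treatment}; none are in {PriorTherapy}.
Condition 2 (every backdoor path blocked by {PriorTherapy}):
  P1: blocked at chain node PriorTherapy ∈ conditioning set.
{PriorTherapy} satisfies the backdoor criterion.

Yes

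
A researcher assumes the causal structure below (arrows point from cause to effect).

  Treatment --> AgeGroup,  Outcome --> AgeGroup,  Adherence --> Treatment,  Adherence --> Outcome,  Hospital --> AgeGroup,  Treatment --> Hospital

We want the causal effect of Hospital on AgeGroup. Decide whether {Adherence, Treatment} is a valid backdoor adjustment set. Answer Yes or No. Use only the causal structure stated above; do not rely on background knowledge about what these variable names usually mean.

Backdoor paths from Hospital to AgeGroup (paths whose first edge points into Hospital):
  P1: Hospital <- Treatment <- Adherence -> Outcome -> AgeGroup
  P2: Hospital <- Treatment -> AgeGroup
Condition 1 (no descendant of Hospital in the set): holds — descendants of Hospital are {AgeGroup}; none are in {Adherence, Treatment}.
Condition 2 (every backdoor path blocked by {Adherence, Treatment}):
  P1: blocked at chain node Treatment ∈ conditioning set.
  P2: blocked at fork node Treatment ∈ conditioning set.
{Adherence, Treatment} satisfies the backdoor criterion.

Yes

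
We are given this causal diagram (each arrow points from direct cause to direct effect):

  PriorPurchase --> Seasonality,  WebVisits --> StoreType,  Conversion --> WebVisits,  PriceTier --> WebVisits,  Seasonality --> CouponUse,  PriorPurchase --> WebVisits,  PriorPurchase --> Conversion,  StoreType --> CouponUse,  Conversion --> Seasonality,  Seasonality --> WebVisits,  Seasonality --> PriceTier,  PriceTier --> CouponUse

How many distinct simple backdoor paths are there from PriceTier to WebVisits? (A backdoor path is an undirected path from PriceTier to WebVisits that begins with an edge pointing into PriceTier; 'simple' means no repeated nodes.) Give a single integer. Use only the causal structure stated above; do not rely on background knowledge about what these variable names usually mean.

A backdoor path from PriceTier to WebVisits is any simple undirected path whose first edge points into PriceTier (i.e. leaves PriceTier via a parent).
Parents of PriceTier: {Seasonality}.
Enumerating:
  P1: PriceTier <- Seasonality <- PriorPurchase -> Conversion -> WebVisits
  P2: PriceTier <- Seasonality <- PriorPurchase -> WebVisits
  P3: PriceTier <- Seasonality <- Conversion <- PriorPurchase -> WebVisits
  P4: PriceTier <- Seasonality <- Conversion -> WebVisits
  P5: PriceTier <- Seasonality -> WebVisits
  P6: PriceTier <- Seasonality -> CouponUse <- StoreType <- WebVisits
That exhausts the simple backdoor paths. Count: 6.

6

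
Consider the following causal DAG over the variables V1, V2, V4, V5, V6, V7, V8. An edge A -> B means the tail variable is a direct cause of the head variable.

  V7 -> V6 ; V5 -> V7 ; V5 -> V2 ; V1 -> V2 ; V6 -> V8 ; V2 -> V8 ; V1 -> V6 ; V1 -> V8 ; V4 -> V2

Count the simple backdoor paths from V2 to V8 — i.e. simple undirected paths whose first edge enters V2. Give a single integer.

A backdoor path from V2 to V8 is any simple undirected path whose first edge points into V2 (i.e. leaves V2 via a parent).
Parents of V2: {V1, V4, V5}.
Enumerating:
  P1: V2 <- V5 -> V7 -> V6 <- V1 -> V8
  P2: V2 <- V5 -> V7 -> V6 -> V8
  P3: V2 <- V1 -> V6 -> V8
  P4: V2 <- V1 -> V8
That exhausts the simple backdoor paths. Count: 4.

4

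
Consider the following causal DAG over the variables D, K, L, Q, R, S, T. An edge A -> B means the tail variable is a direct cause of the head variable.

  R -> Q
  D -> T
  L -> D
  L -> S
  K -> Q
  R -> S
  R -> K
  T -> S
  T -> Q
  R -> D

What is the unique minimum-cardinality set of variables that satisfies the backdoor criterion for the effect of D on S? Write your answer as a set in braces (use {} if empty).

{L, R}

Variables eligible for adjustment (non-descendants of D, excluding D and S): {K, L, R}.
Backdoor paths from D to S:
  P1: D <- L -> S
  P2: D <- R -> K -> Q <- T -> S
  P3: D <- R -> S
  P4: D <- R -> Q <- T -> S
The empty set is not sufficient: P1 (D <- L -> S) has no collider blocking it and no conditioned non-collider, so it is open.
Try {L, R}:
  P1: blocked at fork node L ∈ conditioning set.
  P2: blocked at fork node R ∈ conditioning set.
  P3: blocked at fork node R ∈ conditioning set.
  P4: blocked at fork node R ∈ conditioning set.
{L, R} contains no descendant of D and blocks every backdoor path.
Every element of {L, R} is needed (dropping L leaves P1 open; dropping R leaves P3 open), so no proper subset is valid.
Among all size-2 subsets of the eligible variables, only {L, R} blocks every backdoor path, so it is the unique smallest valid adjustment set.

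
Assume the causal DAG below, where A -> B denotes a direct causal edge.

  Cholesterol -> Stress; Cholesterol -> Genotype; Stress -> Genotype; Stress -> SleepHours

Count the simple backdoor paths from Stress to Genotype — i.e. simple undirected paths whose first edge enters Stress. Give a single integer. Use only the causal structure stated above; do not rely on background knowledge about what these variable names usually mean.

1

A backdoor path from Stress to Genotype is any simple undirected path whose first edge points into Stress (i.e. leaves Stress via a parent).
Parents of Stress: {Cholesterol}.
Enumerating:
  P1: Stress <- Cholesterol -> Genotype
That exhausts the simple backdoor paths. Count: 1.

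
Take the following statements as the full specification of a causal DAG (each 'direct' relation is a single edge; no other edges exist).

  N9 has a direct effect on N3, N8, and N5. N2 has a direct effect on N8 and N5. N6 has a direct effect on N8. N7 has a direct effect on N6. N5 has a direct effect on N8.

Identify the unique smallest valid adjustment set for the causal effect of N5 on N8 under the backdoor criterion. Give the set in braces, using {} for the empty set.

{N2, N9}

Variables eligible for adjustment (non-descendants of N5, excluding N5 and N8): {N2, N3, N6, N7, N9}.
Backdoor paths from N5 to N8:
  P1: N5 <- N2 -> N8
  P2: N5 <- N9 -> N8
The empty set is not sufficient: P1 (N5 <- N2 -> N8) has no collider blocking it and no conditioned non-collider, so it is open.
Try {N2, N9}:
  P1: blocked at fork node N2 ∈ conditioning set.
  P2: blocked at fork node N9 ∈ conditioning set.
{N2, N9} contains no descendant of N5 and blocks every backdoor path.
Every element of {N2, N9} is needed (dropping N2 leaves P1 open; dropping N9 leaves P2 open), so no proper subset is valid.
Among all size-2 subsets of the eligible variables, only {N2, N9} blocks every backdoor path, so it is the unique smallest valid adjustment set.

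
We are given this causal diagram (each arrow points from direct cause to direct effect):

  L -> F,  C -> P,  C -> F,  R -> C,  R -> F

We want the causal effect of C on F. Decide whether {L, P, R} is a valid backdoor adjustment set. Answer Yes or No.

Backdoor paths from C to F (paths whose first edge points into C):
  P1: C <- R -> F
Condition 1 (no descendant of C in the set): FAILS — P is a descendant of C.
Condition 2 (every backdoor path blocked by {L, P, R}):
  P1: blocked at fork node R ∈ conditioning set.
{L, P, R} does not satisfy the backdoor criterion.

No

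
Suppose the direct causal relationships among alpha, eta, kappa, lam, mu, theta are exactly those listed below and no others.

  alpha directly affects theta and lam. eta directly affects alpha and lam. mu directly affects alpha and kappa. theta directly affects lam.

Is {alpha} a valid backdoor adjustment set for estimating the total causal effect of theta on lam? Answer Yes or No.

Backdoor paths from theta to lam (paths whose first edge points into theta):
  P1: theta <- alpha <- eta -> lam
  P2: theta <- alpha -> lam
Condition 1 (no descendant of theta in the set): holds — descendants of theta are {lam}; none are in {alpha}.
Condition 2 (every backdoor path blocked by {alpha}):
  P1: blocked at chain node alpha ∈ conditioning set.
  P2: blocked at fork node alpha ∈ conditioning set.
{alpha} satisfies the backdoor criterion.

Yes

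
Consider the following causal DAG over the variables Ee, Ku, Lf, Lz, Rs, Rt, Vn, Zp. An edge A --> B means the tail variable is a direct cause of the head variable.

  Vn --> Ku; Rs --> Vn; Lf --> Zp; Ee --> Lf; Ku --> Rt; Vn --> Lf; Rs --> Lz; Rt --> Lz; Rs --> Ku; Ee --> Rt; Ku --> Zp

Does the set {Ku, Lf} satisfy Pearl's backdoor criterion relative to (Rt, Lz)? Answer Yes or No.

Backdoor paths from Rt to Lz (paths whose first edge points into Rt):
  P1: Rt <- Ee -> Lf <- Vn <- Rs -> Lz
  P2: Rt <- Ee -> Lf <- Vn -> Ku <- Rs -> Lz
  P3: Rt <- Ee -> Lf -> Zp <- Ku <- Rs -> Lz
  P4: Rt <- Ee -> Lf -> Zp <- Ku <- Vn <- Rs -> Lz
  P5: Rt <- Ku <- Rs -> Lz
  P6: Rt <- Ku <- Vn <- Rs -> Lz
  P7: Rt <- Ku -> Zp <- Lf <- Vn <- Rs -> Lz
Condition 1 (no descendant of Rt in the set): holds — descendants of Rt are {Lz}; none are in {Ku, Lf}.
Condition 2 (every backdoor path blocked by {Ku, Lf}):
  P1: open — collider(s) Lf are conditioned on (or have a conditioned descendant) and no non-collider on the path is in the set.
  P2: open — collider(s) Lf, Ku are conditioned on (or have a conditioned descendant) and no non-collider on the path is in the set.
  P3: blocked at chain node Lf ∈ conditioning set.
  P4: blocked at chain node Lf ∈ conditioning set.
  P5: blocked at chain node Ku ∈ conditioning set.
  P6: blocked at chain node Ku ∈ conditioning set.
  P7: blocked at fork node Ku ∈ conditioning set.
{Ku, Lf} does not satisfy the backdoor criterion.

No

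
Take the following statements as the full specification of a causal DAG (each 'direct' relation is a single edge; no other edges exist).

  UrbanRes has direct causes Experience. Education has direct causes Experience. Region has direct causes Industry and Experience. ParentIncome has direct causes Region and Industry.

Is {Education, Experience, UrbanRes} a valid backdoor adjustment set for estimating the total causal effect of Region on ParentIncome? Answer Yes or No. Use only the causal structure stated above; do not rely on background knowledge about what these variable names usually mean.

No

Backdoor paths from Region to ParentIncome (paths whose first edge points into Region):
  P1: Region <- Industry -> ParentIncome
Condition 1 (no descendant of Region in the set): holds — descendants of Region are {ParentIncome}; none are in {Education, Experience, UrbanRes}.
Condition 2 (every backdoor path blocked by {Education, Experience, UrbanRes}):
  P1: open — no interior node is in the conditioning set.
{Education, Experience, UrbanRes} does not satisfy the backdoor criterion.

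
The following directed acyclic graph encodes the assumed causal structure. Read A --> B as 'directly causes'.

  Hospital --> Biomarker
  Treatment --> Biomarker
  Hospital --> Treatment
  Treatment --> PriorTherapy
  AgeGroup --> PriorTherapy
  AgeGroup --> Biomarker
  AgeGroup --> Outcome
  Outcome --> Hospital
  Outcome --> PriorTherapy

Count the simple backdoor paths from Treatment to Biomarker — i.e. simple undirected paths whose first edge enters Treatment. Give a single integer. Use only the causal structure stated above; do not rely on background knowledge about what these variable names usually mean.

3

A backdoor path from Treatment to Biomarker is any simple undirected path whose first edge points into Treatment (i.e. leaves Treatment via a parent).
Parents of Treatment: {Hospital}.
Enumerating:
  P1: Treatment <- Hospital <- Outcome <- AgeGroup -> Biomarker
  P2: Treatment <- Hospital <- Outcome -> PriorTherapy <- AgeGroup -> Biomarker
  P3: Treatment <- Hospital -> Biomarker
That exhausts the simple backdoor paths. Count: 3.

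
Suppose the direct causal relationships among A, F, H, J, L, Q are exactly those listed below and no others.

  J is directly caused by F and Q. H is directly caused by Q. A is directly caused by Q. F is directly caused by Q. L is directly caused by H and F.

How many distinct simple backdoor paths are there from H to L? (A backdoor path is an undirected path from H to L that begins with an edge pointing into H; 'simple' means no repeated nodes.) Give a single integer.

A backdoor path from H to L is any simple undirected path whose first edge points into H (i.e. leaves H via a parent).
Parents of H: {Q}.
Enumerating:
  P1: H <- Q -> F -> L
  P2: H <- Q -> J <- F -> L
That exhausts the simple backdoor paths. Count: 2.

2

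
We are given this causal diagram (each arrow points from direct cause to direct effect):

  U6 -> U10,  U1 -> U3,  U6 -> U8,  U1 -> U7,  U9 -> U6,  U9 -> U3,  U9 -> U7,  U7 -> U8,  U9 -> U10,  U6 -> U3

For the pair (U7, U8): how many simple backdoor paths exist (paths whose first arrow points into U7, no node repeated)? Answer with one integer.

6

A backdoor path from U7 to U8 is any simple undirected path whose first edge points into U7 (i.e. leaves U7 via a parent).
Parents of U7: {U1, U9}.
Enumerating:
  P1: U7 <- U1 -> U3 <- U9 -> U6 -> U8
  P2: U7 <- U1 -> U3 <- U9 -> U10 <- U6 -> U8
  P3: U7 <- U1 -> U3 <- U6 -> U8
  P4: U7 <- U9 -> U6 -> U8
  P5: U7 <- U9 -> U10 <- U6 -> U8
  P6: U7 <- U9 -> U3 <- U6 -> U8
That exhausts the simple backdoor paths. Count: 6.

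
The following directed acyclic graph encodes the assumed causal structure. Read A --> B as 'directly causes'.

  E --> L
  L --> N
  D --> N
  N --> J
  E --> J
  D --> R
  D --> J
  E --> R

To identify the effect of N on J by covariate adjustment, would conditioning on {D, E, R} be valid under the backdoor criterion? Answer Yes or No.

Backdoor paths from N to J (paths whose first edge points into N):
  P1: N <- D -> R <- E -> J
  P2: N <- D -> J
  P3: N <- L <- E -> R <- D -> J
  P4: N <- L <- E -> J
Condition 1 (no descendant of N in the set): holds — descendants of N are {J}; none are in {D, E, R}.
Condition 2 (every backdoor path blocked by {D, E, R}):
  P1: blocked at fork node D ∈ conditioning set.
  P2: blocked at fork node D ∈ conditioning set.
  P3: blocked at fork node E ∈ conditioning set.
  P4: blocked at fork node E ∈ conditioning set.
{D, E, R} satisfies the backdoor criterion.

Yes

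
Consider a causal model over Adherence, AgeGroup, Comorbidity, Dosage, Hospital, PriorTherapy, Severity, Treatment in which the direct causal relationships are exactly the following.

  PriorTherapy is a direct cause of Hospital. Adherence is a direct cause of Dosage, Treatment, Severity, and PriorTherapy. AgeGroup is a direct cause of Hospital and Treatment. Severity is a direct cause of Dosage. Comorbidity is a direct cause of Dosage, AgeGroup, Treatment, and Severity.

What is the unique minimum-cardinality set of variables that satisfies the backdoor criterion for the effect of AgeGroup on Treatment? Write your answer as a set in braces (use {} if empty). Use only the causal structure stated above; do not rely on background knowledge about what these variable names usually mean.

Variables eligible for adjustment (non-descendants of AgeGroup, excluding AgeGroup and Treatment): {Adherence, Comorbidity, Dosage, PriorTherapy, Severity}.
Backdoor paths from AgeGroup to Treatment:
  P1: AgeGroup <- Comorbidity -> Severity <- Adherence -> Treatment
  P2: AgeGroup <- Comorbidity -> Severity -> Dosage <- Adherence -> Treatment
  P3: AgeGroup <- Comorbidity -> Treatment
  P4: AgeGroup <- Comorbidity -> Dosage <- Adherence -> Treatment
  P5: AgeGroup <- Comorbidity -> Dosage <- Severity <- Adherence -> Treatment
The empty set is not sufficient: P3 (AgeGroup <- Comorbidity -> Treatment) has no collider blocking it and no conditioned non-collider, so it is open.
Try {Comorbidity}:
  P1: blocked at fork node Comorbidity ∈ conditioning set.
  P2: blocked at fork node Comorbidity ∈ conditioning set.
  P3: blocked at fork node Comorbidity ∈ conditioning set.
  P4: blocked at fork node Comorbidity ∈ conditioning set.
  P5: blocked at fork node Comorbidity ∈ conditioning set.
{Comorbidity} contains no descendant of AgeGroup and blocks every backdoor path.
No other singleton works — e.g. {Adherence} leaves P3 open — so {Comorbidity} is the unique smallest valid adjustment set.

{Comorbidity}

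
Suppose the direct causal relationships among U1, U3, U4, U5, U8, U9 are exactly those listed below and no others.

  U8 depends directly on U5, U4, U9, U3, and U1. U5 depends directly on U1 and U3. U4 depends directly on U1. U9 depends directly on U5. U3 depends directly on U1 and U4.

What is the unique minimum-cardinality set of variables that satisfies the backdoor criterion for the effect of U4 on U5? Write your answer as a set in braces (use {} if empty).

{U1}

Variables eligible for adjustment (non-descendants of U4, excluding U4 and U5): {U1}.
Backdoor paths from U4 to U5:
  P1: U4 <- U1 -> U3 -> U5
  P2: U4 <- U1 -> U3 -> U8 <- U5
  P3: U4 <- U1 -> U3 -> U8 <- U9 <- U5
  P4: U4 <- U1 -> U5
  P5: U4 <- U1 -> U8 <- U3 -> U5
  P6: U4 <- U1 -> U8 <- U5
  P7: U4 <- U1 -> U8 <- U9 <- U5
The empty set is not sufficient: P1 (U4 <- U1 -> U3 -> U5) has no collider blocking it and no conditioned non-collider, so it is open.
Try {U1}:
  P1: blocked at fork node U1 ∈ conditioning set.
  P2: blocked at fork node U1 ∈ conditioning set.
  P3: blocked at fork node U1 ∈ conditioning set.
  P4: blocked at fork node U1 ∈ conditioning set.
  P5: blocked at fork node U1 ∈ conditioning set.
  P6: blocked at fork node U1 ∈ conditioning set.
  P7: blocked at fork node U1 ∈ conditioning set.
{U1} contains no descendant of U4 and blocks every backdoor path.
{U1} is the unique smallest valid adjustment set.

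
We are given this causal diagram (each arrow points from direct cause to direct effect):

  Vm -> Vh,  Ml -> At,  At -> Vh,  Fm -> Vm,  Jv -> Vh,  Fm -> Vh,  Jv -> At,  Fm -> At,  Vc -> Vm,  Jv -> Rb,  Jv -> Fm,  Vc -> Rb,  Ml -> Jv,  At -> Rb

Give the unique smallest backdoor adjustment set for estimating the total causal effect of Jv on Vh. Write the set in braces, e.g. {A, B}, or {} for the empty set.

Variables eligible for adjustment (non-descendants of Jv, excluding Jv and Vh): {Ml, Vc}.
Backdoor paths from Jv to Vh:
  P1: Jv <- Ml -> At <- Fm -> Vm -> Vh
  P2: Jv <- Ml -> At <- Fm -> Vh
  P3: Jv <- Ml -> At -> Vh
  P4: Jv <- Ml -> At -> Rb <- Vc -> Vm <- Fm -> Vh
  P5: Jv <- Ml -> At -> Rb <- Vc -> Vm -> Vh
The empty set is not sufficient: P3 (Jv <- Ml -> At -> Vh) has no collider blocking it and no conditioned non-collider, so it is open.
Try {Ml}:
  P1: blocked at fork node Ml ∈ conditioning set.
  P2: blocked at fork node Ml ∈ conditioning set.
  P3: blocked at fork node Ml ∈ conditioning set.
  P4: blocked at fork node Ml ∈ conditioning set.
  P5: blocked at fork node Ml ∈ conditioning set.
{Ml} contains no descendant of Jv and blocks every backdoor path.
No other singleton works — e.g. {Vc} leaves P3 open — so {Ml} is the unique smallest valid adjustment set.

{Ml}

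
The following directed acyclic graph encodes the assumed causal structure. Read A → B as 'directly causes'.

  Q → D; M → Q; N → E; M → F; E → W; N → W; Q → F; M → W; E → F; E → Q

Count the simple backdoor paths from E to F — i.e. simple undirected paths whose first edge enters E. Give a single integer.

A backdoor path from E to F is any simple undirected path whose first edge points into E (i.e. leaves E via a parent).
Parents of E: {N}.
Enumerating:
  P1: E <- N -> W <- M -> Q -> F
  P2: E <- N -> W <- M -> F
That exhausts the simple backdoor paths. Count: 2.

2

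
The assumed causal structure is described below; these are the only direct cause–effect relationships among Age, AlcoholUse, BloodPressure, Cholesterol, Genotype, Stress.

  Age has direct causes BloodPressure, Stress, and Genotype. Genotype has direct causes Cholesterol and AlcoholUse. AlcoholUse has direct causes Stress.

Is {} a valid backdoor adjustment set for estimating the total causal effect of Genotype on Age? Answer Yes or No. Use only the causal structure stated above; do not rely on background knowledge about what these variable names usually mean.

Backdoor paths from Genotype to Age (paths whose first edge points into Genotype):
  P1: Genotype <- AlcoholUse <- Stress -> Age
Condition 1 (no descendant of Genotype in the set): holds — descendants of Genotype are {Age}; none are in {}.
Condition 2 (every backdoor path blocked by {}):
  P1: open — no interior node is in the conditioning set.
{} does not satisfy the backdoor criterion.

No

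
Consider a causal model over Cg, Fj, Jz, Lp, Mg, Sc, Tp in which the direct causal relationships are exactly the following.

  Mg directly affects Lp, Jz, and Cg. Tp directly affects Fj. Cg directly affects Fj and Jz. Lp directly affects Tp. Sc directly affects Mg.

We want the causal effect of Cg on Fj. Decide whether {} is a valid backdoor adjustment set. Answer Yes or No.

Backdoor paths from Cg to Fj (paths whose first edge points into Cg):
  P1: Cg <- Mg -> Lp -> Tp -> Fj
Condition 1 (no descendant of Cg in the set): holds — descendants of Cg are {Fj, Jz}; none are in {}.
Condition 2 (every backdoor path blocked by {}):
  P1: open — no interior node is in the conditioning set.
{} does not satisfy the backdoor criterion.

No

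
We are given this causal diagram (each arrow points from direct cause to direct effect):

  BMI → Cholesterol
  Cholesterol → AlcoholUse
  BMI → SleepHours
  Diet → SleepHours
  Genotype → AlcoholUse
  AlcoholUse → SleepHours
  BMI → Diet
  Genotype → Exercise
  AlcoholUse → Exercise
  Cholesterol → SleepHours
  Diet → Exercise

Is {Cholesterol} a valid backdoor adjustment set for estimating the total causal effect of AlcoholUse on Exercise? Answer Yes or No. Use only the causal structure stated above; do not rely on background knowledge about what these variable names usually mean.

No

Backdoor paths from AlcoholUse to Exercise (paths whose first edge points into AlcoholUse):
  P1: AlcoholUse <- Cholesterol <- BMI -> Diet -> Exercise
  P2: AlcoholUse <- Cholesterol <- BMI -> SleepHours <- Diet -> Exercise
  P3: AlcoholUse <- Cholesterol -> SleepHours <- BMI -> Diet -> Exercise
  P4: AlcoholUse <- Cholesterol -> SleepHours <- Diet -> Exercise
  P5: AlcoholUse <- Genotype -> Exercise
Condition 1 (no descendant of AlcoholUse in the set): holds — descendants of AlcoholUse are {Exercise, SleepHours}; none are in {Cholesterol}.
Condition 2 (every backdoor path blocked by {Cholesterol}):
  P1: blocked at chain node Cholesterol ∈ conditioning set.
  P2: blocked at chain node Cholesterol ∈ conditioning set.
  P3: blocked at fork node Cholesterol ∈ conditioning set.
  P4: blocked at fork node Cholesterol ∈ conditioning set.
  P5: open — no interior node is in the conditioning set.
{Cholesterol} does not satisfy the backdoor criterion.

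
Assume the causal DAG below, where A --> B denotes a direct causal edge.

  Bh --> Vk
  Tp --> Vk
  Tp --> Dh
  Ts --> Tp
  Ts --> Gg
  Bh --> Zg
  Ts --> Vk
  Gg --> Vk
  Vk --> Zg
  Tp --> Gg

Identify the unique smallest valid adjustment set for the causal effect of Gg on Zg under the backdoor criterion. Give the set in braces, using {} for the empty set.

Variables eligible for adjustment (non-descendants of Gg, excluding Gg and Zg): {Bh, Dh, Tp, Ts}.
Backdoor paths from Gg to Zg:
  P1: Gg <- Ts -> Tp -> Vk <- Bh -> Zg
  P2: Gg <- Ts -> Tp -> Vk -> Zg
  P3: Gg <- Ts -> Vk <- Bh -> Zg
  P4: Gg <- Ts -> Vk -> Zg
  P5: Gg <- Tp <- Ts -> Vk <- Bh -> Zg
  P6: Gg <- Tp <- Ts -> Vk -> Zg
  P7: Gg <- Tp -> Vk <- Bh -> Zg
  P8: Gg <- Tp -> Vk -> Zg
The empty set is not sufficient: P2 (Gg <- Ts -> Tp -> Vk -> Zg) has no collider blocking it and no conditioned non-collider, so it is open.
Try {Tp, Ts}:
  P1: blocked at fork node Ts ∈ conditioning set.
  P2: blocked at fork node Ts ∈ conditioning set.
  P3: blocked at fork node Ts ∈ conditioning set.
  P4: blocked at fork node Ts ∈ conditioning set.
  P5: blocked at chain node Tp ∈ conditioning set.
  P6: blocked at chain node Tp ∈ conditioning set.
  P7: blocked at fork node Tp ∈ conditioning set.
  P8: blocked at fork node Tp ∈ conditioning set.
{Tp, Ts} contains no descendant of Gg and blocks every backdoor path.
Every element of {Tp, Ts} is needed (dropping Tp leaves P8 open; dropping Ts leaves P4 open), so no proper subset is valid.
Among all size-2 subsets of the eligible variables, only {Tp, Ts} blocks every backdoor path, so it is the unique smallest valid adjustment set.

{Tp, Ts}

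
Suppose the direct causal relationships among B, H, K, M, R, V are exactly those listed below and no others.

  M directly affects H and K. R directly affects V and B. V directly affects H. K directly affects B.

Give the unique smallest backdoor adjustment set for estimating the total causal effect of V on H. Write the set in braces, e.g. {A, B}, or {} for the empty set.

Variables eligible for adjustment (non-descendants of V, excluding V and H): {B, K, M, R}.
Backdoor paths from V to H:
  P1: V <- R -> B <- K <- M -> H
Each backdoor path contains an unconditioned collider, so every path is already blocked with the empty conditioning set:
  P1: blocked at collider B (neither it nor any descendant is in the conditioning set).
The empty set is therefore the unique smallest valid set.

{}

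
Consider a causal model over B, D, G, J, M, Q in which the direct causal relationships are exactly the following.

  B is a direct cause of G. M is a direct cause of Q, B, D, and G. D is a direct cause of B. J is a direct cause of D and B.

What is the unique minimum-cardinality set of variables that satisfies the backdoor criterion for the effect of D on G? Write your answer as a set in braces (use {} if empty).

{J, M}

Variables eligible for adjustment (non-descendants of D, excluding D and G): {J, M, Q}.
Backdoor paths from D to G:
  P1: D <- J -> B <- M -> G
  P2: D <- J -> B -> G
  P3: D <- M -> B -> G
  P4: D <- M -> G
The empty set is not sufficient: P2 (D <- J -> B -> G) has no collider blocking it and no conditioned non-collider, so it is open.
Try {J, M}:
  P1: blocked at fork node J ∈ conditioning set.
  P2: blocked at fork node J ∈ conditioning set.
  P3: blocked at fork node M ∈ conditioning set.
  P4: blocked at fork node M ∈ conditioning set.
{J, M} contains no descendant of D and blocks every backdoor path.
Every element of {J, M} is needed (dropping J leaves P2 open; dropping M leaves P3 open), so no proper subset is valid.
Among all size-2 subsets of the eligible variables, only {J, M} blocks every backdoor path, so it is the unique smallest valid adjustment set.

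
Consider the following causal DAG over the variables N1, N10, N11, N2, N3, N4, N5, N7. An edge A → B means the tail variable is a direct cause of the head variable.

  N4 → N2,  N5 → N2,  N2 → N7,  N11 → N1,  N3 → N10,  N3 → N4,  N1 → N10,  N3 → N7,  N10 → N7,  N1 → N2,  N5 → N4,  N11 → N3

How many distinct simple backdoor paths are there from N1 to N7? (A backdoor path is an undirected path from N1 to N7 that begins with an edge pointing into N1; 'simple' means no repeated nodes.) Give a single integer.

4

A backdoor path from N1 to N7 is any simple undirected path whose first edge points into N1 (i.e. leaves N1 via a parent).
Parents of N1: {N11}.
Enumerating:
  P1: N1 <- N11 -> N3 -> N4 <- N5 -> N2 -> N7
  P2: N1 <- N11 -> N3 -> N4 -> N2 -> N7
  P3: N1 <- N11 -> N3 -> N10 -> N7
  P4: N1 <- N11 -> N3 -> N7
That exhausts the simple backdoor paths. Count: 4.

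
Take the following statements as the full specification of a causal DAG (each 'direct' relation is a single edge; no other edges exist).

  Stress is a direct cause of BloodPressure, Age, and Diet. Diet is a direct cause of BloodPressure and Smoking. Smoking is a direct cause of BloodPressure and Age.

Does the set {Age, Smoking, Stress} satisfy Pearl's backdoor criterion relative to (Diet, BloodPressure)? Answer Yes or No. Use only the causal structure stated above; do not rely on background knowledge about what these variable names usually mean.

No

Backdoor paths from Diet to BloodPressure (paths whose first edge points into Diet):
  P1: Diet <- Stress -> BloodPressure
  P2: Diet <- Stress -> Age <- Smoking -> BloodPressure
Condition 1 (no descendant of Diet in the set): FAILS — Age and Smoking are descendants of Diet.
Condition 2 (every backdoor path blocked by {Age, Smoking, Stress}):
  P1: blocked at fork node Stress ∈ conditioning set.
  P2: blocked at fork node Stress ∈ conditioning set.
{Age, Smoking, Stress} does not satisfy the backdoor criterion.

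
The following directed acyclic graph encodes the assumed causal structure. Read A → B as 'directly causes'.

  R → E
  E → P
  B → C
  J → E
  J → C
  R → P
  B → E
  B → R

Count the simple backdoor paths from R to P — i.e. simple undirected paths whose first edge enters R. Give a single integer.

A backdoor path from R to P is any simple undirected path whose first edge points into R (i.e. leaves R via a parent).
Parents of R: {B}.
Enumerating:
  P1: R <- B -> C <- J -> E -> P
  P2: R <- B -> E -> P
That exhausts the simple backdoor paths. Count: 2.

2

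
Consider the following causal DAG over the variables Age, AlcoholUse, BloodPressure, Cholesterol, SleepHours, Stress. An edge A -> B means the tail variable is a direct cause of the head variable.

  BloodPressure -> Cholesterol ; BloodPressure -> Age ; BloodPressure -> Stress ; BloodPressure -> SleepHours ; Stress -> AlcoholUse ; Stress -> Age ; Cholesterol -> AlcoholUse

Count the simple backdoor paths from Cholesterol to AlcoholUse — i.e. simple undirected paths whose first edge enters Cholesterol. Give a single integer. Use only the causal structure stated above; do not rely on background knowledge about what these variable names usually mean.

2

A backdoor path from Cholesterol to AlcoholUse is any simple undirected path whose first edge points into Cholesterol (i.e. leaves Cholesterol via a parent).
Parents of Cholesterol: {BloodPressure}.
Enumerating:
  P1: Cholesterol <- BloodPressure -> Stress -> AlcoholUse
  P2: Cholesterol <- BloodPressure -> Age <- Stress -> AlcoholUse
That exhausts the simple backdoor paths. Count: 2.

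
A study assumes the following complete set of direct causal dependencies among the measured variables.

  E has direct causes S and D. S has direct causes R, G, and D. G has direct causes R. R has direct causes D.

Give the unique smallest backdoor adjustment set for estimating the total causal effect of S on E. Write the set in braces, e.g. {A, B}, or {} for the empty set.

{D}

Variables eligible for adjustment (non-descendants of S, excluding S and E): {D, G, R}.
Backdoor paths from S to E:
  P1: S <- D -> E
  P2: S <- R <- D -> E
  P3: S <- G <- R <- D -> E
The empty set is not sufficient: P1 (S <- D -> E) has no collider blocking it and no conditioned non-collider, so it is open.
Try {D}:
  P1: blocked at fork node D ∈ conditioning set.
  P2: blocked at fork node D ∈ conditioning set.
  P3: blocked at fork node D ∈ conditioning set.
{D} contains no descendant of S and blocks every backdoor path.
No other singleton works — e.g. {R} leaves P1 open — so {D} is the unique smallest valid adjustment set.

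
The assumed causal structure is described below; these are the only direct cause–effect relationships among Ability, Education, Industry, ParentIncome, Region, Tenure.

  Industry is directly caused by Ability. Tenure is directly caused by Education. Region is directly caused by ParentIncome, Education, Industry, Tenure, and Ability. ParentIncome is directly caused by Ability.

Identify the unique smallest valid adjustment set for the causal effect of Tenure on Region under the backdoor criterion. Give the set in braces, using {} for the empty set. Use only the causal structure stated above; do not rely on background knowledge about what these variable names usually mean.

Variables eligible for adjustment (non-descendants of Tenure, excluding Tenure and Region): {Ability, Education, Industry, ParentIncome}.
Backdoor paths from Tenure to Region:
  P1: Tenure <- Education -> Region
The empty set is not sufficient: P1 (Tenure <- Education -> Region) has no collider blocking it and no conditioned non-collider, so it is open.
Try {Education}:
  P1: blocked at fork node Education ∈ conditioning set.
{Education} contains no descendant of Tenure and blocks every backdoor path.
No other singleton works — e.g. {Ability} leaves P1 open — so {Education} is the unique smallest valid adjustment set.

{Education}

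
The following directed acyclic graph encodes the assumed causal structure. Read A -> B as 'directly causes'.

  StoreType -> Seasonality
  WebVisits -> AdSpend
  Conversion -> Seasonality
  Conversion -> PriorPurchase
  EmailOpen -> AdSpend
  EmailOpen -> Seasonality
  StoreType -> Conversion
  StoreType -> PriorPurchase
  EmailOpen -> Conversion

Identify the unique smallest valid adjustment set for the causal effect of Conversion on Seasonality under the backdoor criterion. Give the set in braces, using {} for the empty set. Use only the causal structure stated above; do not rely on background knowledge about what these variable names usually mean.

Variables eligible for adjustment (non-descendants of Conversion, excluding Conversion and Seasonality): {AdSpend, EmailOpen, StoreType, WebVisits}.
Backdoor paths from Conversion to Seasonality:
  P1: Conversion <- StoreType -> Seasonality
  P2: Conversion <- EmailOpen -> Seasonality
The empty set is not sufficient: P1 (Conversion <- StoreType -> Seasonality) has no collider blocking it and no conditioned non-collider, so it is open.
Try {EmailOpen, StoreType}:
  P1: blocked at fork node StoreType ∈ conditioning set.
  P2: blocked at fork node EmailOpen ∈ conditioning set.
{EmailOpen, StoreType} contains no descendant of Conversion and blocks every backdoor path.
Every element of {EmailOpen, StoreType} is needed (dropping EmailOpen leaves P2 open; dropping StoreType leaves P1 open), so no proper subset is valid.
Among all size-2 subsets of the eligible variables, only {EmailOpen, StoreType} blocks every backdoor path, so it is the unique smallest valid adjustment set.

{EmailOpen, StoreType}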